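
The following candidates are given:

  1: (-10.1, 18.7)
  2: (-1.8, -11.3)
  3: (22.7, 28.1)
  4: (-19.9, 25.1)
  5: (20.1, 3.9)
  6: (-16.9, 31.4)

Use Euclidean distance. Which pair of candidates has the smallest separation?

4 and 6

Pairwise distances:
4–6: 6.98
1–4: 11.70
1–6: 14.41
3–5: 24.34
2–5: 26.66
1–2: 31.13
1–5: 33.63
1–3: 34.12
3–6: 39.74
2–4: 40.65
3–4: 42.71
4–5: 45.27
2–6: 45.29
5–6: 46.10
2–3: 46.40
Closest pair: 4–6 at 6.98.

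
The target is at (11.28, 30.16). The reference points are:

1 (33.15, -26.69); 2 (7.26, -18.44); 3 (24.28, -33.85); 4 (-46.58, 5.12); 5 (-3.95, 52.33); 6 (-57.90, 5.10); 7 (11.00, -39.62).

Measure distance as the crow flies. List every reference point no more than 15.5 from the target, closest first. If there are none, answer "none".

none

Distances from (11.28, 30.16):
1: √((21.87)² + (-56.85)²) = √(478.2969 + 3231.9225) = 60.91
2: √((-4.02)² + (-48.60)²) = √(16.1604 + 2361.9600) = 48.77
3: √((13.00)² + (-64.01)²) = √(169.0000 + 4097.2801) = 65.32
4: √((-57.86)² + (-25.04)²) = √(3347.7796 + 627.0016) = 63.05
5: √((-15.23)² + (22.17)²) = √(231.9529 + 491.5089) = 26.90
6: √((-69.18)² + (-25.06)²) = √(4785.8724 + 628.0036) = 73.58
7: √((-0.28)² + (-69.78)²) = √(0.0784 + 4869.2484) = 69.78
Threshold 15.5: none within range.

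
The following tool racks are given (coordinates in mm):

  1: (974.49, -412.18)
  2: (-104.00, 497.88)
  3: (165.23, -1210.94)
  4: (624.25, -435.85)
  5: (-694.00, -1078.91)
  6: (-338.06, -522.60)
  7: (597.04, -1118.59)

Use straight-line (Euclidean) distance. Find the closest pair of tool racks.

1 and 4

Pairwise distances:
1–2: √((-1078.49)² + (910.06)²) = √(1163140.6801 + 828209.2036) = 1411.15 mm
1–3: √((-809.26)² + (-798.76)²) = √(654901.7476 + 638017.5376) = 1137.07 mm
1–4: √((-350.24)² + (-23.67)²) = √(122668.0576 + 560.2689) = 351.04 mm
1–5: √((-1668.49)² + (-666.73)²) = √(2783858.8801 + 444528.8929) = 1796.77 mm
1–6: √((-1312.55)² + (-110.42)²) = √(1722787.5025 + 12192.5764) = 1317.19 mm
1–7: √((-377.45)² + (-706.41)²) = √(142468.5025 + 499015.0881) = 800.93 mm
2–3: √((269.23)² + (-1708.82)²) = √(72484.7929 + 2920065.7924) = 1729.90 mm
2–4: √((728.25)² + (-933.73)²) = √(530348.0625 + 871851.7129) = 1184.15 mm
2–5: √((-590.00)² + (-1576.79)²) = √(348100.0000 + 2486266.7041) = 1683.56 mm
2–6: √((-234.06)² + (-1020.48)²) = √(54784.0836 + 1041379.4304) = 1046.98 mm
2–7: √((701.04)² + (-1616.47)²) = √(491457.0816 + 2612975.2609) = 1761.94 mm
3–4: √((459.02)² + (775.09)²) = √(210699.3604 + 600764.5081) = 900.81 mm
3–5: √((-859.23)² + (132.03)²) = √(738276.1929 + 17431.9209) = 869.31 mm
3–6: √((-503.29)² + (688.34)²) = √(253300.8241 + 473811.9556) = 852.71 mm
3–7: √((431.81)² + (92.35)²) = √(186459.8761 + 8528.5225) = 441.57 mm
4–5: √((-1318.25)² + (-643.06)²) = √(1737783.0625 + 413526.1636) = 1466.73 mm
4–6: √((-962.31)² + (-86.75)²) = √(926040.5361 + 7525.5625) = 966.21 mm
4–7: √((-27.21)² + (-682.74)²) = √(740.3841 + 466133.9076) = 683.28 mm
5–6: √((355.94)² + (556.31)²) = √(126693.2836 + 309480.8161) = 660.43 mm
5–7: √((1291.04)² + (-39.68)²) = √(1666784.2816 + 1574.5024) = 1291.65 mm
6–7: √((935.10)² + (-595.99)²) = √(874412.0100 + 355204.0801) = 1108.88 mm
Closest pair: 1–4 at 351.04 mm.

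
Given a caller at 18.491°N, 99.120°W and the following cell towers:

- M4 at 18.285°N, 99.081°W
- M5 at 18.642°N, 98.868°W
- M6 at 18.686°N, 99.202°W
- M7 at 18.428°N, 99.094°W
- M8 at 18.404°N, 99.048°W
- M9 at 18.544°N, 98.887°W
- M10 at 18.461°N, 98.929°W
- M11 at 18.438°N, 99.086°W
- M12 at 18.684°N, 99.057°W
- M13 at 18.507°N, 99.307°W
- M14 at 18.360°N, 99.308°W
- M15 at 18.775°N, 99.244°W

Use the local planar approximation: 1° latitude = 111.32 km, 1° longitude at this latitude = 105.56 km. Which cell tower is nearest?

Distances from 18.491°N, 99.120°W:
M4: 23.299 km
M5: 31.467 km
M6: 23.370 km
M7: 7.531 km
M8: 12.311 km
M9: 25.293 km
M10: 20.437 km
M11: 6.906 km
M12: 22.490 km
M13: 19.820 km
M14: 24.627 km
M15: 34.217 km
Minimum: M11 at 6.906 km.

M11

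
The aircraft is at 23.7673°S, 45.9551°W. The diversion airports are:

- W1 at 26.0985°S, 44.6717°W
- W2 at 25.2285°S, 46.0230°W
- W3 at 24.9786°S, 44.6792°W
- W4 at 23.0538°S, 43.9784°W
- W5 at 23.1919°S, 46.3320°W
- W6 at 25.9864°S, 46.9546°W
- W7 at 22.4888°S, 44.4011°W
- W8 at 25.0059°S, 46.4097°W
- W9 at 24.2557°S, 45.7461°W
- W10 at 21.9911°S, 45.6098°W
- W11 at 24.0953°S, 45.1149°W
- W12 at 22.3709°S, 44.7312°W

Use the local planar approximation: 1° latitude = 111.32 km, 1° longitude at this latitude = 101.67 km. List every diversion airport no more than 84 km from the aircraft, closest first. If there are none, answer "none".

Distances from 23.7673°S, 45.9551°W:
W1: √((-2.3312·111.32)² + (1.2834·101.67)²) = √(67345.016580 + 17025.885838) = 290.4667 km
W2: √((-1.4612·111.32)² + (-0.0679·101.67)²) = √(26458.530651 + 47.656835) = 162.8072 km
W3: √((-1.2113·111.32)² + (1.2759·101.67)²) = √(18182.342311 + 16827.473759) = 187.1091 km
W4: √((0.7135·111.32)² + (1.9767·101.67)²) = √(6308.619735 + 40389.378614) = 216.0972 km
W5: √((0.5754·111.32)² + (-0.3769·101.67)²) = √(4102.854449 + 1468.378179) = 74.6407 km
W6: √((-2.2191·111.32)² + (-0.9995·101.67)²) = √(61023.925641 + 10326.454695) = 267.1149 km
W7: √((1.2785·111.32)² + (1.5540·101.67)²) = √(20255.728164 + 24962.476903) = 212.6457 km
W8: √((-1.2386·111.32)² + (-0.4546·101.67)²) = √(19011.156924 + 2136.212785) = 145.4214 km
W9: √((-0.4884·111.32)² + (0.2090·101.67)²) = √(2955.954235 + 451.521276) = 58.3736 km
W10: √((1.7762·111.32)² + (0.3453·101.67)²) = √(39095.802020 + 1232.476944) = 200.8190 km
W11: √((-0.3280·111.32)² + (0.8402·101.67)²) = √(1333.196248 + 7297.111822) = 92.8995 km
W12: √((1.3964·111.32)² + (1.2239·101.67)²) = √(24163.846911 + 15483.798704) = 199.1172 km
Threshold 84 km: W9 (58.3736 km), W5 (74.6407 km) are within range.

W9, W5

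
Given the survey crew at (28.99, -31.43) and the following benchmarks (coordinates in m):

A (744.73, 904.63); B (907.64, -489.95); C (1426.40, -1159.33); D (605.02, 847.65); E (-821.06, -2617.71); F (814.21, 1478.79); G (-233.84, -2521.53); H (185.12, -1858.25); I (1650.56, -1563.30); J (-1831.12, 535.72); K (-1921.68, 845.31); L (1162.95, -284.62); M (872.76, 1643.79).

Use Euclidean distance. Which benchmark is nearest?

B

Distances from (28.99, -31.43):
A: 1178.34 m
B: 991.09 m
C: 1795.80 m
D: 1051.00 m
E: 2722.39 m
F: 1702.16 m
G: 2503.93 m
H: 1833.48 m
I: 2230.72 m
J: 1944.65 m
K: 2138.64 m
L: 1161.88 m
M: 1875.72 m
Minimum: B at 991.09 m.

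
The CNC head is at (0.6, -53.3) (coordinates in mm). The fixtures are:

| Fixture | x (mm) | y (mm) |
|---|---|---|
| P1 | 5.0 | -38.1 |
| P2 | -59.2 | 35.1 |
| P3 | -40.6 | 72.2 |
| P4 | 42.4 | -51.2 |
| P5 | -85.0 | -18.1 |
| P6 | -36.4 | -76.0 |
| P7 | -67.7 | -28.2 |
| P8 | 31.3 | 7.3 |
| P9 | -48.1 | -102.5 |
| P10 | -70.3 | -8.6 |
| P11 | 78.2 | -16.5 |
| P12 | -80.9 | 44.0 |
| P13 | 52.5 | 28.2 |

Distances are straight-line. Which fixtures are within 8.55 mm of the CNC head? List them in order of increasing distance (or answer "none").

none

Distances from (0.6, -53.3):
P1: √((4.4)² + (15.2)²) = √(19.360 + 231.040) = 15.8 mm
P2: √((-59.8)² + (88.4)²) = √(3576.040 + 7814.560) = 106.7 mm
P3: √((-41.2)² + (125.5)²) = √(1697.440 + 15750.250) = 132.1 mm
P4: √((41.8)² + (2.1)²) = √(1747.240 + 4.410) = 41.9 mm
P5: √((-85.6)² + (35.2)²) = √(7327.360 + 1239.040) = 92.6 mm
P6: √((-37.0)² + (-22.7)²) = √(1369.000 + 515.290) = 43.4 mm
P7: √((-68.3)² + (25.1)²) = √(4664.890 + 630.010) = 72.8 mm
P8: √((30.7)² + (60.6)²) = √(942.490 + 3672.360) = 67.9 mm
P9: √((-48.7)² + (-49.2)²) = √(2371.690 + 2420.640) = 69.2 mm
P10: √((-70.9)² + (44.7)²) = √(5026.810 + 1998.090) = 83.8 mm
P11: √((77.6)² + (36.8)²) = √(6021.760 + 1354.240) = 85.9 mm
P12: √((-81.5)² + (97.3)²) = √(6642.250 + 9467.290) = 126.9 mm
P13: √((51.9)² + (81.5)²) = √(2693.610 + 6642.250) = 96.6 mm
Threshold 8.55 mm: none within range.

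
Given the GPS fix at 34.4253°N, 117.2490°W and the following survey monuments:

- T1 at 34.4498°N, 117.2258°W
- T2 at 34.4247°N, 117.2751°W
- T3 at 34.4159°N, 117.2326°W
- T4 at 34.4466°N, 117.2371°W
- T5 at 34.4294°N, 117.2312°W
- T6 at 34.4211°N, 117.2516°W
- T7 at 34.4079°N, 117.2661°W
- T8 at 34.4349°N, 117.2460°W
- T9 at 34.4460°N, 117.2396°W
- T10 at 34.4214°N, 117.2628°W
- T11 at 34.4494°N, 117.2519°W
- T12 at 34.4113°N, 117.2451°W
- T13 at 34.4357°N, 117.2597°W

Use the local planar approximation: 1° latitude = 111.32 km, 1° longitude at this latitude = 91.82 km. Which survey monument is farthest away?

Distances from 34.4253°N, 117.2490°W:
T1: √((0.0245·111.32)² + (0.0232·91.82)²) = √(7.438383 + 4.537854) = 3.4607 km
T2: √((-0.0006·111.32)² + (-0.0261·91.82)²) = √(0.004461 + 5.743222) = 2.3974 km
T3: √((-0.0094·111.32)² + (0.0164·91.82)²) = √(1.094970 + 2.267578) = 1.8337 km
T4: √((0.0213·111.32)² + (0.0119·91.82)²) = √(5.622191 + 1.193902) = 2.6108 km
T5: √((0.0041·111.32)² + (0.0178·91.82)²) = √(0.208312 + 2.671250) = 1.6969 km
T6: √((-0.0042·111.32)² + (-0.0026·91.82)²) = √(0.218597 + 0.056993) = 0.5250 km
T7: √((-0.0174·111.32)² + (-0.0171·91.82)²) = √(3.751845 + 2.465283) = 2.4934 km
T8: √((0.0096·111.32)² + (0.0030·91.82)²) = √(1.142060 + 0.075878) = 1.1036 km
T9: √((0.0207·111.32)² + (0.0094·91.82)²) = √(5.309909 + 0.744955) = 2.4607 km
T10: √((-0.0039·111.32)² + (-0.0138·91.82)²) = √(0.188484 + 1.605583) = 1.3394 km
T11: √((0.0241·111.32)² + (-0.0029·91.82)²) = √(7.197480 + 0.070904) = 2.6960 km
T12: √((-0.0140·111.32)² + (0.0039·91.82)²) = √(2.428860 + 0.128234) = 1.5991 km
T13: √((0.0104·111.32)² + (-0.0107·91.82)²) = √(1.340334 + 0.965255) = 1.5184 km
Maximum: T1 at 3.4607 km.

T1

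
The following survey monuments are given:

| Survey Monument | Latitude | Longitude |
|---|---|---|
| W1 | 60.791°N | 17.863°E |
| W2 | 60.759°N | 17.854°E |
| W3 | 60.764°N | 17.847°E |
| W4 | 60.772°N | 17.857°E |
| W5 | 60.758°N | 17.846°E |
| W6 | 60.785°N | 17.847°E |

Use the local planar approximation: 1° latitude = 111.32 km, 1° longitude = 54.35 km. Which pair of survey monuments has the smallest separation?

Pairwise distances:
W1–W2: √((-0.032·111.32)² + (-0.009·54.35)²) = √(12.68955 + 0.23927) = 3.596 km
W1–W3: √((-0.027·111.32)² + (-0.016·54.35)²) = √(9.03387 + 0.75620) = 3.129 km
W1–W4: √((-0.019·111.32)² + (-0.006·54.35)²) = √(4.47356 + 0.10634) = 2.140 km
W1–W5: √((-0.033·111.32)² + (-0.017·54.35)²) = √(13.49504 + 0.85368) = 3.788 km
W1–W6: √((-0.006·111.32)² + (-0.016·54.35)²) = √(0.44612 + 0.75620) = 1.097 km
W2–W3: √((0.005·111.32)² + (-0.007·54.35)²) = √(0.30980 + 0.14474) = 0.674 km
W2–W4: √((0.013·111.32)² + (0.003·54.35)²) = √(2.09427 + 0.02659) = 1.456 km
W2–W5: √((-0.001·111.32)² + (-0.008·54.35)²) = √(0.01239 + 0.18905) = 0.449 km
W2–W6: √((0.026·111.32)² + (-0.007·54.35)²) = √(8.37709 + 0.14474) = 2.919 km
W3–W4: √((0.008·111.32)² + (0.010·54.35)²) = √(0.79310 + 0.29539) = 1.043 km
W3–W5: √((-0.006·111.32)² + (-0.001·54.35)²) = √(0.44612 + 0.00295) = 0.670 km
W3–W6: √((0.021·111.32)² + (0.000·54.35)²) = √(5.46493 + 0.00000) = 2.338 km
W4–W5: √((-0.014·111.32)² + (-0.011·54.35)²) = √(2.42886 + 0.35742) = 1.669 km
W4–W6: √((0.013·111.32)² + (-0.010·54.35)²) = √(2.09427 + 0.29539) = 1.546 km
W5–W6: √((0.027·111.32)² + (0.001·54.35)²) = √(9.03387 + 0.00295) = 3.006 km
Closest pair: W2–W5 at 0.449 km.

W2 and W5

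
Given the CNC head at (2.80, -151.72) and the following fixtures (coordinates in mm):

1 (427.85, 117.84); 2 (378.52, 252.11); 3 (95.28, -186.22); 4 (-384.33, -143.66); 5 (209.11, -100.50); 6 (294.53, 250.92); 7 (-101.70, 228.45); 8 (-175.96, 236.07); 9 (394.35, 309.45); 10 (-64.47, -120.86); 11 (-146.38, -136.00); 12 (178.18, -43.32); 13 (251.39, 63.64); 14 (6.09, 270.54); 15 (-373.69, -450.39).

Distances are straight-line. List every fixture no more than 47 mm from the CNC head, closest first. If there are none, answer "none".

Distances from (2.80, -151.72):
1: √((425.05)² + (269.56)²) = √(180667.5025 + 72662.5936) = 503.32 mm
2: √((375.72)² + (403.83)²) = √(141165.5184 + 163078.6689) = 551.58 mm
3: √((92.48)² + (-34.50)²) = √(8552.5504 + 1190.2500) = 98.71 mm
4: √((-387.13)² + (8.06)²) = √(149869.6369 + 64.9636) = 387.21 mm
5: √((206.31)² + (51.22)²) = √(42563.8161 + 2623.4884) = 212.57 mm
6: √((291.73)² + (402.64)²) = √(85106.3929 + 162118.9696) = 497.22 mm
7: √((-104.50)² + (380.17)²) = √(10920.2500 + 144529.2289) = 394.27 mm
8: √((-178.76)² + (387.79)²) = √(31955.1376 + 150381.0841) = 427.01 mm
9: √((391.55)² + (461.17)²) = √(153311.4025 + 212677.7689) = 604.97 mm
10: √((-67.27)² + (30.86)²) = √(4525.2529 + 952.3396) = 74.01 mm
11: √((-149.18)² + (15.72)²) = √(22254.6724 + 247.1184) = 150.01 mm
12: √((175.38)² + (108.40)²) = √(30758.1444 + 11750.5600) = 206.18 mm
13: √((248.59)² + (215.36)²) = √(61796.9881 + 46379.9296) = 328.90 mm
14: √((3.29)² + (422.26)²) = √(10.8241 + 178303.5076) = 422.27 mm
15: √((-376.49)² + (-298.67)²) = √(141744.7201 + 89203.7689) = 480.57 mm
Threshold 47 mm: none within range.

none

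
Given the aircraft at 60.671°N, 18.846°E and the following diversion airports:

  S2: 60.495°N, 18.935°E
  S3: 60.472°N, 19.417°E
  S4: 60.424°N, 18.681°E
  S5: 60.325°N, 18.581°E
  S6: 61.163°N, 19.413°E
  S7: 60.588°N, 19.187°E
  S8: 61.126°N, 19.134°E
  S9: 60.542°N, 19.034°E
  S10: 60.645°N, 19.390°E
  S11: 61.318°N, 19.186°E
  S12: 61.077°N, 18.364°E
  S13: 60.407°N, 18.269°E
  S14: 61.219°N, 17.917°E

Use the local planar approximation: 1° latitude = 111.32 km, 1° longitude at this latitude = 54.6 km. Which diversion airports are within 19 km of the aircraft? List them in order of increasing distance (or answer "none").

S9

Distances from 60.671°N, 18.846°E:
S2: 20.186 km
S3: 38.246 km
S4: 28.934 km
S5: 41.145 km
S6: 62.913 km
S7: 20.785 km
S8: 53.035 km
S9: 17.652 km
S10: 29.843 km
S11: 74.378 km
S12: 52.300 km
S13: 43.084 km
S14: 79.336 km
Threshold 19 km: S9 (17.652 km) is within range.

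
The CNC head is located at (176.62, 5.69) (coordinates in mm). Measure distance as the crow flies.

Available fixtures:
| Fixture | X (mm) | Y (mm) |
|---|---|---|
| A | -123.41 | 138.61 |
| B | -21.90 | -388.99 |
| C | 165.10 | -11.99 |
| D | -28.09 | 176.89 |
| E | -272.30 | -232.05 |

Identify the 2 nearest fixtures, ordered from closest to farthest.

C, D

Distances from (176.62, 5.69):
A: √((-300.03)² + (132.92)²) = √(90018.0009 + 17667.7264) = 328.16 mm
B: √((-198.52)² + (-394.68)²) = √(39410.1904 + 155772.3024) = 441.79 mm
C: √((-11.52)² + (-17.68)²) = √(132.7104 + 312.5824) = 21.10 mm
D: √((-204.71)² + (171.20)²) = √(41906.1841 + 29309.4400) = 266.86 mm
E: √((-448.92)² + (-237.74)²) = √(201529.1664 + 56520.3076) = 507.99 mm
Sorted: C (21.10 mm) < D (266.86 mm) < A (328.16 mm) < B (441.79 mm) < …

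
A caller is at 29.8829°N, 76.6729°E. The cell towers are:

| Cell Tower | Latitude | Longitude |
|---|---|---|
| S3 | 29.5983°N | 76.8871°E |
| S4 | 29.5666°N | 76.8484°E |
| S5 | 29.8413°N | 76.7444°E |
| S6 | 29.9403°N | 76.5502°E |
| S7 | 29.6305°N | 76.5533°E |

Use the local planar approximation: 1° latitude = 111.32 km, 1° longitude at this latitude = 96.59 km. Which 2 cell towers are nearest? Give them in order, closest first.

S5, S6

Distances from 29.8829°N, 76.6729°E:
S3: 37.8390 km
S4: 39.0786 km
S5: 8.3151 km
S6: 13.4644 km
S7: 30.3793 km
Sorted: S5 (8.3151 km) < S6 (13.4644 km) < S7 (30.3793 km) < S3 (37.8390 km) < …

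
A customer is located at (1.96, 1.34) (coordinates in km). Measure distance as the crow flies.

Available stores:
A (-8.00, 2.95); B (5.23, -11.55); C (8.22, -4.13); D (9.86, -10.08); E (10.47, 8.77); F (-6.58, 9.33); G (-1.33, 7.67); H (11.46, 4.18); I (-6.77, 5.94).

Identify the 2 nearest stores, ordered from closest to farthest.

G, C

Distances from (1.96, 1.34):
A: √((-9.96)² + (1.61)²) = √(99.2016 + 2.5921) = 10.09 km
B: √((3.27)² + (-12.89)²) = √(10.6929 + 166.1521) = 13.30 km
C: √((6.26)² + (-5.47)²) = √(39.1876 + 29.9209) = 8.31 km
D: √((7.90)² + (-11.42)²) = √(62.4100 + 130.4164) = 13.89 km
E: √((8.51)² + (7.43)²) = √(72.4201 + 55.2049) = 11.30 km
F: √((-8.54)² + (7.99)²) = √(72.9316 + 63.8401) = 11.69 km
G: √((-3.29)² + (6.33)²) = √(10.8241 + 40.0689) = 7.13 km
H: √((9.50)² + (2.84)²) = √(90.2500 + 8.0656) = 9.92 km
I: √((-8.73)² + (4.60)²) = √(76.2129 + 21.1600) = 9.87 km
Sorted: G (7.13 km) < C (8.31 km) < I (9.87 km) < H (9.92 km) < …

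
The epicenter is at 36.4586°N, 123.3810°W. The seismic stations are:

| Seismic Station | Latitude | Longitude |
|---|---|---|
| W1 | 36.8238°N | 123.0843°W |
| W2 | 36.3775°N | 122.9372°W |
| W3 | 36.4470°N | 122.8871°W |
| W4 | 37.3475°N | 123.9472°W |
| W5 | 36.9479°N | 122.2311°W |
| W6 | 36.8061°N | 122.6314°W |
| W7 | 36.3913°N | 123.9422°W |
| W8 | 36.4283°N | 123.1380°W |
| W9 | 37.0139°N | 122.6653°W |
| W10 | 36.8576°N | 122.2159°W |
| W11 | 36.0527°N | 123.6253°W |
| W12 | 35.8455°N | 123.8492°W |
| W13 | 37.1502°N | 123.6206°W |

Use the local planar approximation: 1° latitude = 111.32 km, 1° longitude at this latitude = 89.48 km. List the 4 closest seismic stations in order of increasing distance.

W8, W2, W3, W1

Distances from 36.4586°N, 123.3810°W:
W1: √((0.3652·111.32)² + (0.2967·89.48)²) = √(1652.752920 + 704.834321) = 48.5550 km
W2: √((-0.0811·111.32)² + (0.4438·89.48)²) = √(81.505723 + 1576.981312) = 40.7245 km
W3: √((-0.0116·111.32)² + (0.4939·89.48)²) = √(1.667487 + 1953.124839) = 44.2130 km
W4: √((0.8889·111.32)² + (-0.5662·89.48)²) = √(9791.567175 + 2566.797933) = 111.1682 km
W5: √((0.4893·111.32)² + (1.1499·89.48)²) = √(2966.858453 + 10586.980150) = 116.4210 km
W6: √((0.3475·111.32)² + (0.7496·89.48)²) = √(1496.428646 + 4498.949379) = 77.4298 km
W7: √((-0.0673·111.32)² + (-0.5612·89.48)²) = √(56.127607 + 2521.664332) = 50.7720 km
W8: √((-0.0303·111.32)² + (0.2430·89.48)²) = √(11.377102 + 472.785880) = 22.0037 km
W9: √((0.5553·111.32)² + (0.7157·89.48)²) = √(3821.217361 + 4101.228676) = 89.0081 km
W10: √((0.3990·111.32)² + (1.1651·89.48)²) = √(1972.841462 + 10868.718868) = 113.3206 km
W11: √((-0.4059·111.32)² + (-0.2443·89.48)²) = √(2041.665067 + 477.858026) = 50.1949 km
W12: √((-0.6131·111.32)² + (-0.4682·89.48)²) = √(4658.102358 + 1755.152147) = 80.0828 km
W13: √((0.6916·111.32)² + (-0.2396·89.48)²) = √(5927.292571 + 459.648215) = 79.9183 km
Sorted: W8 (22.0037 km) < W2 (40.7245 km) < W3 (44.2130 km) < W1 (48.5550 km) < W11 (50.1949 km) < W7 (50.7720 km) < …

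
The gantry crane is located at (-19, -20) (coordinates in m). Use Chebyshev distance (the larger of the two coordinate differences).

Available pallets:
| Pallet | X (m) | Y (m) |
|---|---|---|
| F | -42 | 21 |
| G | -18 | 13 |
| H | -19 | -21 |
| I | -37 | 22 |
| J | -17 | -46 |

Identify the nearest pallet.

Distances from (-19, -20):
F: max(|-23|, |41|) = 41 m
G: max(|1|, |33|) = 33 m
H: max(|0|, |-1|) = 1 m
I: max(|-18|, |42|) = 42 m
J: max(|2|, |-26|) = 26 m
Minimum: H at 1 m.

H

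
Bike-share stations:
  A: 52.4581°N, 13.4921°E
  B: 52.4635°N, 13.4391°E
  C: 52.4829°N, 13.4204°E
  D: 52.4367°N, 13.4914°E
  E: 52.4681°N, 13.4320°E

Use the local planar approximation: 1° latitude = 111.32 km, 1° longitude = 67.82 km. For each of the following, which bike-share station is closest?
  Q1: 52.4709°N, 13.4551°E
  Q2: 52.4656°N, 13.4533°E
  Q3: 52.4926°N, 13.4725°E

Q1→B; Q2→B; Q3→C

Q1 at 52.4709°N, 13.4551°E:
  A: 2.8857 km
  B: 1.3624 km
  C: 2.7061 km
  D: 4.5338 km
  E: 1.5973 km
  → nearest: B (1.3624 km)
Q2 at 52.4656°N, 13.4533°E:
  A: 2.7607 km
  B: 0.9910 km
  C: 2.9474 km
  D: 4.1264 km
  E: 1.4711 km
  → nearest: B (0.9910 km)
Q3 at 52.4926°N, 13.4725°E:
  A: 4.0641 km
  B: 3.9528 km
  C: 3.6947 km
  D: 6.3534 km
  E: 3.8708 km
  → nearest: C (3.6947 km)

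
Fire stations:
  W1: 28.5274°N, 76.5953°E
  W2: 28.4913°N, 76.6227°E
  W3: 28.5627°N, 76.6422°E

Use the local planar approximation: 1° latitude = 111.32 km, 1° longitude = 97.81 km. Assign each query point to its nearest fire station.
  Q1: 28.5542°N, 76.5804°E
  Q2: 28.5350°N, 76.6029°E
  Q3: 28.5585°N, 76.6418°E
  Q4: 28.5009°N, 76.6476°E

Q1→W1; Q2→W1; Q3→W3; Q4→W2

Q1 at 28.5542°N, 76.5804°E:
  W1: 3.3203 km
  W2: 8.1330 km
  W3: 6.1183 km
  → nearest: W1 (3.3203 km)
Q2 at 28.5350°N, 76.6029°E:
  W1: 1.1262 km
  W2: 5.2360 km
  W3: 4.9279 km
  → nearest: W1 (1.1262 km)
Q3 at 28.5585°N, 76.6418°E:
  W1: 5.7159 km
  W2: 7.7104 km
  W3: 0.4692 km
  → nearest: W3 (0.4692 km)
Q4 at 28.5009°N, 76.6476°E:
  W1: 5.9051 km
  W2: 2.6596 km
  W3: 6.8998 km
  → nearest: W2 (2.6596 km)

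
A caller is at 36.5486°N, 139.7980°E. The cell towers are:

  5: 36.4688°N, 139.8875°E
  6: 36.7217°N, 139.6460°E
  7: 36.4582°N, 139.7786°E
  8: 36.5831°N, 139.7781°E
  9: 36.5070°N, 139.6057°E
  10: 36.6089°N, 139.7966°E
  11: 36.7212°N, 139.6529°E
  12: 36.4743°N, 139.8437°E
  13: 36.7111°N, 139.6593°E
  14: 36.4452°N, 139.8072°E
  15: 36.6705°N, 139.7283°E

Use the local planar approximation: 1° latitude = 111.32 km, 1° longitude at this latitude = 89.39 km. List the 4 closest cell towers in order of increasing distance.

8, 10, 12, 7

Distances from 36.5486°N, 139.7980°E:
5: 11.9549 km
6: 23.5781 km
7: 10.2117 km
8: 4.2325 km
9: 17.8026 km
10: 6.7138 km
11: 23.1820 km
12: 9.2249 km
13: 21.9306 km
14: 11.5398 km
15: 14.9319 km
Sorted: 8 (4.2325 km) < 10 (6.7138 km) < 12 (9.2249 km) < 7 (10.2117 km) < 14 (11.5398 km) < 5 (11.9549 km) < …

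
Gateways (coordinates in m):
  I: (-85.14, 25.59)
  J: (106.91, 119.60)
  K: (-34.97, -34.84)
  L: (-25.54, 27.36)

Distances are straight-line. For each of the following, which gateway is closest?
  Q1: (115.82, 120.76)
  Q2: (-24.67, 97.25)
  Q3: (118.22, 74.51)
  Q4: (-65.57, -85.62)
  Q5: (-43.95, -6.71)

Q1→J; Q2→L; Q3→J; Q4→K; Q5→K

Q1 at (115.82, 120.76):
  I: 222.36 m
  J: 8.99 m
  K: 216.68 m
  L: 169.43 m
  → nearest: J (8.99 m)
Q2 at (-24.67, 97.25):
  I: 93.76 m
  J: 133.46 m
  K: 132.49 m
  L: 69.90 m
  → nearest: L (69.90 m)
Q3 at (118.22, 74.51):
  I: 209.16 m
  J: 46.49 m
  K: 188.21 m
  L: 151.29 m
  → nearest: J (46.49 m)
Q4 at (-65.57, -85.62):
  I: 112.92 m
  J: 268.08 m
  K: 59.29 m
  L: 119.86 m
  → nearest: K (59.29 m)
Q5 at (-43.95, -6.71):
  I: 52.34 m
  J: 196.76 m
  K: 29.53 m
  L: 38.73 m
  → nearest: K (29.53 m)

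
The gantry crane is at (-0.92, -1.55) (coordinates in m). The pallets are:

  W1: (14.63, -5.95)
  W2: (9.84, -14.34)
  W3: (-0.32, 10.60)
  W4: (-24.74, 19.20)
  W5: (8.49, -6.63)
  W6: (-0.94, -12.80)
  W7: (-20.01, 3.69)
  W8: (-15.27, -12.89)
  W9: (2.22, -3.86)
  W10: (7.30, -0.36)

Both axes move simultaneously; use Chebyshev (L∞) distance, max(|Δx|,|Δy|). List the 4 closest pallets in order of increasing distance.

Distances from (-0.92, -1.55):
W1: max(|15.55|, |-4.40|) = 15.55 m
W2: max(|10.76|, |-12.79|) = 12.79 m
W3: max(|0.60|, |12.15|) = 12.15 m
W4: max(|-23.82|, |20.75|) = 23.82 m
W5: max(|9.41|, |-5.08|) = 9.41 m
W6: max(|-0.02|, |-11.25|) = 11.25 m
W7: max(|-19.09|, |5.24|) = 19.09 m
W8: max(|-14.35|, |-11.34|) = 14.35 m
W9: max(|3.14|, |-2.31|) = 3.14 m
W10: max(|8.22|, |1.19|) = 8.22 m
Sorted: W9 (3.14 m) < W10 (8.22 m) < W5 (9.41 m) < W6 (11.25 m) < W3 (12.15 m) < W2 (12.79 m) < …

W9, W10, W5, W6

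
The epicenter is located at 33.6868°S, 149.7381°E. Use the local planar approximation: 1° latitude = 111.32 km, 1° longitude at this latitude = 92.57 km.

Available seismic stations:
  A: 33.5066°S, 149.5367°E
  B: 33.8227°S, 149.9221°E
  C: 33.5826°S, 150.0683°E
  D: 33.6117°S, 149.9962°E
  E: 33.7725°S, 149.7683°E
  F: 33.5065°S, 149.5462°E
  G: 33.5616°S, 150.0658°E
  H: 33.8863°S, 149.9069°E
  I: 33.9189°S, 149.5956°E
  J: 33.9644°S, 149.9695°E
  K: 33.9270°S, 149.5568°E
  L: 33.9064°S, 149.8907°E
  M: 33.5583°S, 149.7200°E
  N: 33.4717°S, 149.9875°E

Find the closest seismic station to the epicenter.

Distances from 33.6868°S, 149.7381°E:
A: √((0.1802·111.32)² + (-0.2014·92.57)²) = √(402.398144 + 347.583746) = 27.3858 km
B: √((-0.1359·111.32)² + (0.1840·92.57)²) = √(228.868123 + 290.119001) = 22.7813 km
C: √((0.1042·111.32)² + (0.3302·92.57)²) = √(134.549421 + 934.317891) = 32.6935 km
D: √((0.0751·111.32)² + (0.2581·92.57)²) = √(69.891807 + 570.842812) = 25.3127 km
E: √((-0.0857·111.32)² + (0.0302·92.57)²) = √(91.013966 + 7.815458) = 9.9413 km
F: √((0.1803·111.32)² + (-0.1919·92.57)²) = √(402.844880 + 315.566198) = 26.8032 km
G: √((0.1252·111.32)² + (0.3277·92.57)²) = √(194.247328 + 920.223692) = 33.3837 km
H: √((-0.1995·111.32)² + (0.1688·92.57)²) = √(493.210366 + 244.166126) = 27.1547 km
I: √((-0.2321·111.32)² + (-0.1425·92.57)²) = √(667.569792 + 174.008417) = 29.0100 km
J: √((-0.2776·111.32)² + (0.2314·92.57)²) = √(954.960304 + 458.846303) = 37.6006 km
K: √((-0.2402·111.32)² + (-0.1813·92.57)²) = √(714.977544 + 281.667109) = 31.5697 km
L: √((-0.2196·111.32)² + (0.1526·92.57)²) = √(597.600658 + 199.549018) = 28.2338 km
M: √((0.1285·111.32)² + (-0.0181·92.57)²) = √(204.622153 + 2.807357) = 14.4024 km
N: √((0.2151·111.32)² + (0.2494·92.57)²) = √(573.359768 + 533.007630) = 33.2621 km
Minimum: E at 9.9413 km.

E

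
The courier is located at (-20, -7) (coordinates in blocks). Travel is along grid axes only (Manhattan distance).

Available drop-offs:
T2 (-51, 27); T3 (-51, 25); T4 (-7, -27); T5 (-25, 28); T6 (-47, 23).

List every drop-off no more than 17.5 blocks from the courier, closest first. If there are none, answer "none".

none

Distances from (-20, -7):
T2: |-31| + |34| = 31 + 34 = 65 blocks
T3: |-31| + |32| = 31 + 32 = 63 blocks
T4: |13| + |-20| = 13 + 20 = 33 blocks
T5: |-5| + |35| = 5 + 35 = 40 blocks
T6: |-27| + |30| = 27 + 30 = 57 blocks
Threshold 17.5 blocks: none within range.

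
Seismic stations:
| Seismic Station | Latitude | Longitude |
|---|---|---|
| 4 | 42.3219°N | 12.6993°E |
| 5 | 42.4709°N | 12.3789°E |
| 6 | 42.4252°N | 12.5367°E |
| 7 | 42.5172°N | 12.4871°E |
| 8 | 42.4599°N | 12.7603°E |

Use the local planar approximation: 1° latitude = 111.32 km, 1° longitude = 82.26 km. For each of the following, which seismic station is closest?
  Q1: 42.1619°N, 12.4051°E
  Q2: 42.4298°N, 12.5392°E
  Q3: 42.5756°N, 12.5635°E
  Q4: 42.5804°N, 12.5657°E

Q1→4; Q2→6; Q3→7; Q4→7

Q1 at 42.1619°N, 12.4051°E:
  4: √((0.1600·111.32)² + (0.2942·82.26)²) = √(317.238845 + 585.683174) = 30.0487 km
  5: √((0.3090·111.32)² + (-0.0262·82.26)²) = √(1183.214148 + 4.644939) = 34.4653 km
  6: √((0.2633·111.32)² + (0.1316·82.26)²) = √(859.108693 + 117.189632) = 31.2458 km
  7: √((0.3553·111.32)² + (0.0820·82.26)²) = √(1564.360388 + 45.499342) = 40.1231 km
  8: √((0.2980·111.32)² + (0.3552·82.26)²) = √(1100.471814 + 853.735468) = 44.2064 km
  → nearest: 4 (30.0487 km)
Q2 at 42.4298°N, 12.5392°E:
  4: √((-0.1079·111.32)² + (0.1601·82.26)²) = √(144.274403 + 173.444317) = 17.8247 km
  5: √((0.0411·111.32)² + (-0.1603·82.26)²) = √(20.932931 + 173.877927) = 13.9575 km
  6: √((-0.0046·111.32)² + (-0.0025·82.26)²) = √(0.262218 + 0.042292) = 0.5518 km
  7: √((0.0874·111.32)² + (-0.0521·82.26)²) = √(94.660602 + 18.367619) = 10.6315 km
  8: √((0.0301·111.32)² + (0.2211·82.26)²) = √(11.227405 + 330.791922) = 18.4938 km
  → nearest: 6 (0.5518 km)
Q3 at 42.5756°N, 12.5635°E:
  4: √((-0.2537·111.32)² + (0.1358·82.26)²) = √(797.604012 + 124.789186) = 30.3709 km
  5: √((-0.1047·111.32)² + (-0.1846·82.26)²) = √(135.843780 + 230.590178) = 19.1425 km
  6: √((-0.1504·111.32)² + (-0.0268·82.26)²) = √(280.312244 + 4.860120) = 16.8870 km
  7: √((-0.0584·111.32)² + (-0.0764·82.26)²) = √(42.264145 + 39.497002) = 9.0422 km
  8: √((-0.1157·111.32)² + (0.1968·82.26)²) = √(165.887290 + 262.076209) = 20.6873 km
  → nearest: 7 (9.0422 km)
Q4 at 42.5804°N, 12.5657°E:
  4: √((-0.2585·111.32)² + (0.1336·82.26)²) = √(828.070837 + 120.778693) = 30.8034 km
  5: √((-0.1095·111.32)² + (-0.1868·82.26)²) = √(148.584885 + 236.119119) = 19.6139 km
  6: √((-0.1552·111.32)² + (-0.0290·82.26)²) = √(298.490030 + 5.690801) = 17.4408 km
  7: √((-0.0632·111.32)² + (-0.0786·82.26)²) = √(49.497191 + 41.804449) = 9.5552 km
  8: √((-0.1205·111.32)² + (0.1946·82.26)²) = √(179.937006 + 256.249533) = 20.8851 km
  → nearest: 7 (9.5552 km)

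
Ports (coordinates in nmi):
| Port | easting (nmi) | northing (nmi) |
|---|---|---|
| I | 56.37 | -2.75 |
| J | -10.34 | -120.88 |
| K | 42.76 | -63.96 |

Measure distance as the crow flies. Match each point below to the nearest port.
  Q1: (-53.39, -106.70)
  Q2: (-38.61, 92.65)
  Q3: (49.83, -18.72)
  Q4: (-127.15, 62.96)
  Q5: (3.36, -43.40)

Q1 at (-53.39, -106.70):
  I: 151.17 nmi
  J: 45.33 nmi
  K: 105.22 nmi
  → nearest: J (45.33 nmi)
Q2 at (-38.61, 92.65):
  I: 134.62 nmi
  J: 215.39 nmi
  K: 176.49 nmi
  → nearest: I (134.62 nmi)
Q3 at (49.83, -18.72):
  I: 17.26 nmi
  J: 118.56 nmi
  K: 45.79 nmi
  → nearest: I (17.26 nmi)
Q4 at (-127.15, 62.96):
  I: 194.93 nmi
  J: 217.81 nmi
  K: 212.08 nmi
  → nearest: I (194.93 nmi)
Q5 at (3.36, -43.40):
  I: 66.80 nmi
  J: 78.68 nmi
  K: 44.44 nmi
  → nearest: K (44.44 nmi)

Q1→J; Q2→I; Q3→I; Q4→I; Q5→K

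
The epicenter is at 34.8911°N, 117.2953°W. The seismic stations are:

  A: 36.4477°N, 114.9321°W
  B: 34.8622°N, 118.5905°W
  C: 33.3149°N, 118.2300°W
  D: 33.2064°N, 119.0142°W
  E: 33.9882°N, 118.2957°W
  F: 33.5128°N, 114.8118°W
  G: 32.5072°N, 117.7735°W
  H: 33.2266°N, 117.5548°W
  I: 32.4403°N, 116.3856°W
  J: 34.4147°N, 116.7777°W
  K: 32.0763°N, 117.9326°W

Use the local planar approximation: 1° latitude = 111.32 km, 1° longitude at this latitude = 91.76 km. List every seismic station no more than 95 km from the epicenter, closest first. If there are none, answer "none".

J

Distances from 34.8911°N, 117.2953°W:
A: 277.5769 km
B: 118.8911 km
C: 195.3030 km
D: 245.0492 km
E: 136.1215 km
F: 274.7244 km
G: 268.9790 km
H: 186.8159 km
I: 285.3074 km
J: 71.1917 km
K: 318.7537 km
Threshold 95 km: J (71.1917 km) is within range.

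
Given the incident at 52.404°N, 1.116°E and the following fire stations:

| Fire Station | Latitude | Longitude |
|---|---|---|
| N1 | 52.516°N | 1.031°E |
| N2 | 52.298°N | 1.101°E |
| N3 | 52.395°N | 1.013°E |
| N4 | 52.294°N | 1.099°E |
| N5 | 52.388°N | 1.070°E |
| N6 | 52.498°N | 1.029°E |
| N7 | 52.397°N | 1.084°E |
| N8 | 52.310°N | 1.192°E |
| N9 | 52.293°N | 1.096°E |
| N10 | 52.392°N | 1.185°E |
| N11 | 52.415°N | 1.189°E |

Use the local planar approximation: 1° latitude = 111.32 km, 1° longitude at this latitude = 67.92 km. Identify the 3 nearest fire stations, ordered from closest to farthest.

Distances from 52.404°N, 1.116°E:
N1: 13.740 km
N2: 11.844 km
N3: 7.067 km
N4: 12.300 km
N5: 3.596 km
N6: 12.017 km
N7: 2.309 km
N8: 11.668 km
N9: 12.431 km
N10: 4.873 km
N11: 5.107 km
Sorted: N7 (2.309 km) < N5 (3.596 km) < N10 (4.873 km) < N11 (5.107 km) < N3 (7.067 km) < …

N7, N5, N10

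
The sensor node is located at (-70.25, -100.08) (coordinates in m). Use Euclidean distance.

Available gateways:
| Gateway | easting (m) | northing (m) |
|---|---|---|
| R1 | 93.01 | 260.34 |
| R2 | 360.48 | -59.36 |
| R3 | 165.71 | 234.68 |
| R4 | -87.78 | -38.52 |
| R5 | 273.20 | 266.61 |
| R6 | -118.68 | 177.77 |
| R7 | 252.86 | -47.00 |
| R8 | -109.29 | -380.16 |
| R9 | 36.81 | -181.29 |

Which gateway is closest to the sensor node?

R4

Distances from (-70.25, -100.08):
R1: 395.67 m
R2: 432.65 m
R3: 409.56 m
R4: 64.01 m
R5: 502.41 m
R6: 282.04 m
R7: 327.44 m
R8: 282.79 m
R9: 134.38 m
Minimum: R4 at 64.01 m.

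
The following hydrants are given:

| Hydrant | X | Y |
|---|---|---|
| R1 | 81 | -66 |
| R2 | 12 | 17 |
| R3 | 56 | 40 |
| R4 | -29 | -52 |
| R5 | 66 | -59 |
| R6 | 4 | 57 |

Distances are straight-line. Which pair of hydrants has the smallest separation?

R1 and R5

Pairwise distances:
R1–R5: 16.6
R2–R6: 40.8
R2–R3: 49.6
R3–R6: 54.7
R2–R4: 80.3
R2–R5: 93.2
R4–R5: 95.3
R3–R5: 99.5
R1–R2: 107.9
R1–R3: 108.9
R1–R4: 110.9
R4–R6: 113.9
R3–R4: 125.3
R5–R6: 131.5
R1–R6: 145.1
Closest pair: R1–R5 at 16.6.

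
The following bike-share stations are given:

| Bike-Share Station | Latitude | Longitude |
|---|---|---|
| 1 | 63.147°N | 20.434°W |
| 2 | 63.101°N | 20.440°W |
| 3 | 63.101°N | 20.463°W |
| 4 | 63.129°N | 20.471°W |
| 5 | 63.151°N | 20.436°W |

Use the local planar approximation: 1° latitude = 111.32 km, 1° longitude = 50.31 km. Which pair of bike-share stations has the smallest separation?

1 and 5

Pairwise distances:
1–2: 5.130 km
1–3: 5.325 km
1–4: 2.735 km
1–5: 0.457 km
2–3: 1.157 km
2–4: 3.485 km
2–5: 5.570 km
3–4: 3.143 km
3–5: 5.729 km
4–5: 3.016 km
Closest pair: 1–5 at 0.457 km.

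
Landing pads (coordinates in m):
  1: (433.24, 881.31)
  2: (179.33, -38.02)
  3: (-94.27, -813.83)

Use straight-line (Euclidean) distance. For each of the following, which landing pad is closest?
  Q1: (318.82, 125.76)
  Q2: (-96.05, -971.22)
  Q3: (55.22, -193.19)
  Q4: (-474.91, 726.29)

Q1→2; Q2→3; Q3→2; Q4→1

Q1 at (318.82, 125.76):
  1: 764.16 m
  2: 215.13 m
  3: 1026.39 m
  → nearest: 2 (215.13 m)
Q2 at (-96.05, -971.22):
  1: 1926.66 m
  2: 972.98 m
  3: 157.40 m
  → nearest: 3 (157.40 m)
Q3 at (55.22, -193.19):
  1: 1139.06 m
  2: 198.70 m
  3: 638.39 m
  → nearest: 2 (198.70 m)
Q4 at (-474.91, 726.29):
  1: 921.29 m
  2: 1006.08 m
  3: 1586.46 m
  → nearest: 1 (921.29 m)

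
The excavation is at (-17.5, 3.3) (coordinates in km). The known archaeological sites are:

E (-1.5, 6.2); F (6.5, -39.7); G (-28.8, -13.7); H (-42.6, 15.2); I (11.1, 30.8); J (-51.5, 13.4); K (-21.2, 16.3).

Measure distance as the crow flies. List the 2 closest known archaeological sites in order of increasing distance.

Distances from (-17.5, 3.3):
E: √((16.0)² + (2.9)²) = √(256.000 + 8.410) = 16.3 km
F: √((24.0)² + (-43.0)²) = √(576.000 + 1849.000) = 49.2 km
G: √((-11.3)² + (-17.0)²) = √(127.690 + 289.000) = 20.4 km
H: √((-25.1)² + (11.9)²) = √(630.010 + 141.610) = 27.8 km
I: √((28.6)² + (27.5)²) = √(817.960 + 756.250) = 39.7 km
J: √((-34.0)² + (10.1)²) = √(1156.000 + 102.010) = 35.5 km
K: √((-3.7)² + (13.0)²) = √(13.690 + 169.000) = 13.5 km
Sorted: K (13.5 km) < E (16.3 km) < G (20.4 km) < H (27.8 km) < …

K, E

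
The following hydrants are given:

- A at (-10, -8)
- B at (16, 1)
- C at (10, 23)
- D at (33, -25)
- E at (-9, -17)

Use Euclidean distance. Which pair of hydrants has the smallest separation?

A and E

Pairwise distances:
A–E: √((1)² + (-9)²) = √(1.000 + 81.000) = 9.1
B–C: √((-6)² + (22)²) = √(36.000 + 484.000) = 22.8
A–B: √((26)² + (9)²) = √(676.000 + 81.000) = 27.5
B–E: √((-25)² + (-18)²) = √(625.000 + 324.000) = 30.8
B–D: √((17)² + (-26)²) = √(289.000 + 676.000) = 31.1
A–C: √((20)² + (31)²) = √(400.000 + 961.000) = 36.9
D–E: √((-42)² + (8)²) = √(1764.000 + 64.000) = 42.8
C–E: √((-19)² + (-40)²) = √(361.000 + 1600.000) = 44.3
A–D: √((43)² + (-17)²) = √(1849.000 + 289.000) = 46.2
C–D: √((23)² + (-48)²) = √(529.000 + 2304.000) = 53.2
Closest pair: A–E at 9.1.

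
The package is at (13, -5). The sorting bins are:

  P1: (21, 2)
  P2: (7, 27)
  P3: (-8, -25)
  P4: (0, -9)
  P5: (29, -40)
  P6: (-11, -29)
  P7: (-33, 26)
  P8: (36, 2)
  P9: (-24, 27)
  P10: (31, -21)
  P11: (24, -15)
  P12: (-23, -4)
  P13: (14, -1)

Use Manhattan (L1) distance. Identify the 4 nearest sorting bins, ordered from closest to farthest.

Distances from (13, -5):
P1: 15
P2: 38
P3: 41
P4: 17
P5: 51
P6: 48
P7: 77
P8: 30
P9: 69
P10: 34
P11: 21
P12: 37
P13: 5
Sorted: P13 (5) < P1 (15) < P4 (17) < P11 (21) < P8 (30) < P10 (34) < …

P13, P1, P4, P11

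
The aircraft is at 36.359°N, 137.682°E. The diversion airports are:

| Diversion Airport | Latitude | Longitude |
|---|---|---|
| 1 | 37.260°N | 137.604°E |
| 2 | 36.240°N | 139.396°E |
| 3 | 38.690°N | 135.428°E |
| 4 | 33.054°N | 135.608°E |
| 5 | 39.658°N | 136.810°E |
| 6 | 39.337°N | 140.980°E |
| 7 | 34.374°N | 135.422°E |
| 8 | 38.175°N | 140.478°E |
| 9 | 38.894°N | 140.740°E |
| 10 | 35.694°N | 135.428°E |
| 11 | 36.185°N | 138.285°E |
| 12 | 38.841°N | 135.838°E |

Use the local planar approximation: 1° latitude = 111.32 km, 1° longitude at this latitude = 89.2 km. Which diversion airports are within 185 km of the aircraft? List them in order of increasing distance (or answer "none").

11, 1, 2

Distances from 36.359°N, 137.682°E:
1: √((0.901·111.32)² + (-0.078·89.2)²) = √(10059.95359 + 48.40820) = 100.540 km
2: √((-0.119·111.32)² + (1.714·89.2)²) = √(175.48513 + 23374.98517) = 153.462 km
3: √((2.331·111.32)² + (-2.254·89.2)²) = √(67333.46165 + 40423.83683) = 328.264 km
4: √((-3.305·111.32)² + (-2.074·89.2)²) = √(135359.68124 + 34225.29600) = 411.807 km
5: √((3.299·111.32)² + (-0.872·89.2)²) = √(134868.65499 + 6050.10175) = 375.391 km
6: √((2.978·111.32)² + (3.298·89.2)²) = √(109899.51660 + 86542.81378) = 443.218 km
7: √((-1.985·111.32)² + (-2.260·89.2)²) = √(48827.82929 + 40639.33446) = 299.111 km
8: √((1.816·111.32)² + (2.796·89.2)²) = √(40867.50117 + 62201.95617) = 321.044 km
9: √((2.535·111.32)² + (3.058·89.2)²) = √(79634.69529 + 74405.43686) = 392.479 km
10: √((-0.665·111.32)² + (-2.254·89.2)²) = √(5480.11517 + 40423.83683) = 214.252 km
11: √((-0.174·111.32)² + (0.603·89.2)²) = √(375.18450 + 2893.10591) = 57.169 km
12: √((2.482·111.32)² + (-1.844·89.2)²) = √(76339.61224 + 27055.24943) = 321.551 km
Threshold 185 km: 11 (57.169 km), 1 (100.540 km), 2 (153.462 km) are within range.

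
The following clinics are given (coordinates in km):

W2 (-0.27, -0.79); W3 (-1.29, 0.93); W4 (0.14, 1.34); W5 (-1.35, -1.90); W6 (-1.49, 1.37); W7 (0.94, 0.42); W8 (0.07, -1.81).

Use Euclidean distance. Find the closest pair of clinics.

Pairwise distances:
W2–W3: √((-1.02)² + (1.72)²) = √(1.0404 + 2.9584) = 2.00 km
W2–W4: √((0.41)² + (2.13)²) = √(0.1681 + 4.5369) = 2.17 km
W2–W5: √((-1.08)² + (-1.11)²) = √(1.1664 + 1.2321) = 1.55 km
W2–W6: √((-1.22)² + (2.16)²) = √(1.4884 + 4.6656) = 2.48 km
W2–W7: √((1.21)² + (1.21)²) = √(1.4641 + 1.4641) = 1.71 km
W2–W8: √((0.34)² + (-1.02)²) = √(0.1156 + 1.0404) = 1.08 km
W3–W4: √((1.43)² + (0.41)²) = √(2.0449 + 0.1681) = 1.49 km
W3–W5: √((-0.06)² + (-2.83)²) = √(0.0036 + 8.0089) = 2.83 km
W3–W6: √((-0.20)² + (0.44)²) = √(0.0400 + 0.1936) = 0.48 km
W3–W7: √((2.23)² + (-0.51)²) = √(4.9729 + 0.2601) = 2.29 km
W3–W8: √((1.36)² + (-2.74)²) = √(1.8496 + 7.5076) = 3.06 km
W4–W5: √((-1.49)² + (-3.24)²) = √(2.2201 + 10.4976) = 3.57 km
W4–W6: √((-1.63)² + (0.03)²) = √(2.6569 + 0.0009) = 1.63 km
W4–W7: √((0.80)² + (-0.92)²) = √(0.6400 + 0.8464) = 1.22 km
W4–W8: √((-0.07)² + (-3.15)²) = √(0.0049 + 9.9225) = 3.15 km
W5–W6: √((-0.14)² + (3.27)²) = √(0.0196 + 10.6929) = 3.27 km
W5–W7: √((2.29)² + (2.32)²) = √(5.2441 + 5.3824) = 3.26 km
W5–W8: √((1.42)² + (0.09)²) = √(2.0164 + 0.0081) = 1.42 km
W6–W7: √((2.43)² + (-0.95)²) = √(5.9049 + 0.9025) = 2.61 km
W6–W8: √((1.56)² + (-3.18)²) = √(2.4336 + 10.1124) = 3.54 km
W7–W8: √((-0.87)² + (-2.23)²) = √(0.7569 + 4.9729) = 2.39 km
Closest pair: W3–W6 at 0.48 km.

W3 and W6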